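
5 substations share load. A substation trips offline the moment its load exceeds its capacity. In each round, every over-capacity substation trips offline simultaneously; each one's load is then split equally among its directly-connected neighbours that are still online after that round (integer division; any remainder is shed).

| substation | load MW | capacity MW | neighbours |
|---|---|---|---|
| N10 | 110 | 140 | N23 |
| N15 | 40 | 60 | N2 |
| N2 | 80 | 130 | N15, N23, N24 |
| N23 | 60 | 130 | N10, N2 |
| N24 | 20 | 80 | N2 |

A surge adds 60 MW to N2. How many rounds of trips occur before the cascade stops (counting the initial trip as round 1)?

2

Round 1 — N2 at 140 > 130. N2 trips offline.
  N2 sheds 140 MW to N15, N23, N24: 46 each (2 lost).
    N15: 40+46 = 86 > 60
    N23: 60+46 = 106 ≤ 130
    N24: 20+46 = 66 ≤ 80
Round 2 — N15 trips offline.
  N15 sheds 86 MW: no online neighbours, lost.
No further trips.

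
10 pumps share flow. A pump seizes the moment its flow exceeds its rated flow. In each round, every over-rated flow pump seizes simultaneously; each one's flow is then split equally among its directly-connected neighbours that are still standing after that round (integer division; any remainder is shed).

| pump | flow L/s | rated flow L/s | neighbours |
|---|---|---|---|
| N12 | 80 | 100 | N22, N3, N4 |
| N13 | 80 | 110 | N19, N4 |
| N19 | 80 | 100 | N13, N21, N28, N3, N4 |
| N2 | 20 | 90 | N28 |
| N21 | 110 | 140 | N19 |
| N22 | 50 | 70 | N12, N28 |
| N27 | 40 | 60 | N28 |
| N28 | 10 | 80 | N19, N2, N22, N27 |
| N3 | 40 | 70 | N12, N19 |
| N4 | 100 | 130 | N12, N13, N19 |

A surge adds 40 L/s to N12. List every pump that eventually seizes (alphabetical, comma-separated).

Round 1 — N12 at 120 > 100. N12 seizes.
  N12 sheds 120 L/s to N22, N3, N4: 40 each.
    N22: 50+40 = 90 > 70
    N3: 40+40 = 80 > 70
    N4: 100+40 = 140 > 130
Round 2 — N22, N3, N4 seize.
  N22 sheds 90 L/s to N28: 90 each.
    N28: 10+90 = 100 > 80
  N3 sheds 80 L/s to N19: 80 each.
    N19: 80+80 = 160 > 100
  N4 sheds 140 L/s to N13, N19: 70 each.
    N13: 80+70 = 150 > 110
    N19: 160+70 = 230 > 100
Round 3 — N13, N19, N28 seize.
  N13 sheds 150 L/s: no online neighbours, lost.
  N19 sheds 230 L/s to N21: 230 each.
    N21: 110+230 = 340 > 140
  N28 sheds 100 L/s to N2, N27: 50 each.
    N2: 20+50 = 70 ≤ 90
    N27: 40+50 = 90 > 60
Round 4 — N21, N27 seize.
  N21 sheds 340 L/s: no online neighbours, lost.
  N27 sheds 90 L/s: no online neighbours, lost.
No further seizures.

N12, N13, N19, N21, N22, N27, N28, N3, N4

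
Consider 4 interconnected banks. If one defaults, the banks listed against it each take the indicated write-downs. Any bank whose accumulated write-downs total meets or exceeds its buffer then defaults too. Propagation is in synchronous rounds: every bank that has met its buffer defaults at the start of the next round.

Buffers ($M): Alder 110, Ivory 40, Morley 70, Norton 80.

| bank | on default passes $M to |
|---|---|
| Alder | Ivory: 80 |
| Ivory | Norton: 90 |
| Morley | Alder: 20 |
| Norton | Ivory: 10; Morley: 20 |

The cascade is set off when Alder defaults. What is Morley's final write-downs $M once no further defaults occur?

20

Round 1 — Alder defaults (initial).
  Ivory: +80 → 80 ≥ 40
Round 2 — Ivory defaults.
  Norton: +90 → 90 ≥ 80
Round 3 — Norton defaults.
  Morley: +20 → 20 < 70
No further defaults.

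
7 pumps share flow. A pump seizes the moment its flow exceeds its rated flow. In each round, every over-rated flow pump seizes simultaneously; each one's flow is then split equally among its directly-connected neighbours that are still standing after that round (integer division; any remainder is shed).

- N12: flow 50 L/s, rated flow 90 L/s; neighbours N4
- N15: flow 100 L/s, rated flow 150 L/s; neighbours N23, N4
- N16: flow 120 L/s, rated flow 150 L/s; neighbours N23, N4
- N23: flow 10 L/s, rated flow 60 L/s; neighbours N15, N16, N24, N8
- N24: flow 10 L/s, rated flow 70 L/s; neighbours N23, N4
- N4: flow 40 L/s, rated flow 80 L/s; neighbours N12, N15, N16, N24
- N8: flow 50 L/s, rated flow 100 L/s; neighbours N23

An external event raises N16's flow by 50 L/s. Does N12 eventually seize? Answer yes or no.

Round 1 — N16 at 170 > 150. N16 seizes.
  N16 sheds 170 L/s to N23, N4: 85 each.
    N23: 10+85 = 95 > 60
    N4: 40+85 = 125 > 80
Round 2 — N23, N4 seize.
  N23 sheds 95 L/s to N15, N24, N8: 31 each (2 lost).
    N15: 100+31 = 131 ≤ 150
    N24: 10+31 = 41 ≤ 70
    N8: 50+31 = 81 ≤ 100
  N4 sheds 125 L/s to N12, N15, N24: 41 each (2 lost).
    N12: 50+41 = 91 > 90
    N15: 131+41 = 172 > 150
    N24: 41+41 = 82 > 70
Round 3 — N12, N15, N24 seize.
  N12 sheds 91 L/s: no online neighbours, lost.
  N15 sheds 172 L/s: no online neighbours, lost.
  N24 sheds 82 L/s: no online neighbours, lost.
No further seizures.

yes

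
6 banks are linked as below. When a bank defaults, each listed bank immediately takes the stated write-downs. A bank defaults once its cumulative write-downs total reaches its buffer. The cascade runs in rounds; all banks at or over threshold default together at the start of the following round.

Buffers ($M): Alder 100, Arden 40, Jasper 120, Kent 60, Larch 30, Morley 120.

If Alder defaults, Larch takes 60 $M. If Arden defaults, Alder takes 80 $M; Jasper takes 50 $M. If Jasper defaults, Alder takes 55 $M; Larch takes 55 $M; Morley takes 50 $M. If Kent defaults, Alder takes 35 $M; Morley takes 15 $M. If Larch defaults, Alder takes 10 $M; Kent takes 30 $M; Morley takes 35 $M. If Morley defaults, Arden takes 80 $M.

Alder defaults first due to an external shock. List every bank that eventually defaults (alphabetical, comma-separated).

Round 1 — Alder defaults (initial).
  Larch: +60 → 60 ≥ 30
Round 2 — Larch defaults.
  Kent: +30 → 30 < 60
  Morley: +35 → 35 < 120
No further defaults.

Alder, Larch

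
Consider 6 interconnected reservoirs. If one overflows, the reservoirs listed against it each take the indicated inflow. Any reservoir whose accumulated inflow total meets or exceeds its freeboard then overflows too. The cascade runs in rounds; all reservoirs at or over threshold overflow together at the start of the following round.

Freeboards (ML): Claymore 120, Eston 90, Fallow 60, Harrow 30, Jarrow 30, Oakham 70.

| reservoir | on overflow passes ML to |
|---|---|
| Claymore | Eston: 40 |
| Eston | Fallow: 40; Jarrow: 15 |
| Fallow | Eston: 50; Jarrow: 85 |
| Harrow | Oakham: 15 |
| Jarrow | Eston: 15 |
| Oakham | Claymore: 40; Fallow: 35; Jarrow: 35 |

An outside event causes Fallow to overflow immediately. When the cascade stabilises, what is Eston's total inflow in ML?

65

Round 1 — Fallow overflows (initial).
  Eston: +50 → 50 < 90
  Jarrow: +85 → 85 ≥ 30
Round 2 — Jarrow overflows.
  Eston: +15 → 65 < 90
No further overflows.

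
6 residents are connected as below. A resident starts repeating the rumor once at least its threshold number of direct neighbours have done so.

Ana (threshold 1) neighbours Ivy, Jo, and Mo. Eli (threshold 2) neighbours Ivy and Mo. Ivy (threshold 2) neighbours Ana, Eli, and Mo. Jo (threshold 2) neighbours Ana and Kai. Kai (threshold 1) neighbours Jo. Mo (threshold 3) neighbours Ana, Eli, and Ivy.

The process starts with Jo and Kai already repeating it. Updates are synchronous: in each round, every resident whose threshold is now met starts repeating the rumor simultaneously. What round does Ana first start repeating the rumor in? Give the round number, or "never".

2

Round 1 — Jo, Kai start repeating the rumor (initial).
Round 2 — checking thresholds:
  Ana: 1 of 3 neighbours ≥ 1, starts repeating the rumor.
Round 3 — no new spreads; cascade stops.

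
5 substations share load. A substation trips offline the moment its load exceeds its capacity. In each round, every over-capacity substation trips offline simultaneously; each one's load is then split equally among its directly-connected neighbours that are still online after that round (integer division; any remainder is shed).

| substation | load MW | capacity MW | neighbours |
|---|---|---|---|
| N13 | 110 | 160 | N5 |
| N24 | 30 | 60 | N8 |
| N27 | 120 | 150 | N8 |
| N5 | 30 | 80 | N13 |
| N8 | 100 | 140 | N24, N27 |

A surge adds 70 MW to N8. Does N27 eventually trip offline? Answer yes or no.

Round 1 — N8 at 170 > 140. N8 trips offline.
  N8 sheds 170 MW to N24, N27: 85 each.
    N24: 30+85 = 115 > 60
    N27: 120+85 = 205 > 150
Round 2 — N24, N27 trip offline.
  N24 sheds 115 MW: no online neighbours, lost.
  N27 sheds 205 MW: no online neighbours, lost.
No further trips.

yes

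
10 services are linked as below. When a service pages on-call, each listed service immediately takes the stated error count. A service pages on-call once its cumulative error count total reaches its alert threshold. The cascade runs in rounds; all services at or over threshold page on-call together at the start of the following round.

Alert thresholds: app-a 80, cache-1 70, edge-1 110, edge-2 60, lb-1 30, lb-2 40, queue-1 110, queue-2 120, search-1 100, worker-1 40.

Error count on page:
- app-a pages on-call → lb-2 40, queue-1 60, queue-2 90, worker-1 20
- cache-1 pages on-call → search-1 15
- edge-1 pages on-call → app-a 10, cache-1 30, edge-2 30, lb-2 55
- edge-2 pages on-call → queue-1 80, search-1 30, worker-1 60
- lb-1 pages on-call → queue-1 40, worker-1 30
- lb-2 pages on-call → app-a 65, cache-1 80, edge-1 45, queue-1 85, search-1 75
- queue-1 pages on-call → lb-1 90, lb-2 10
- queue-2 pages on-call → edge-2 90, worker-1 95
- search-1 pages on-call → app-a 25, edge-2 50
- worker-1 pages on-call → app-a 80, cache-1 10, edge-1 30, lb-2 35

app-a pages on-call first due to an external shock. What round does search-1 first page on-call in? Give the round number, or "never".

never

Round 1 — app-a pages on-call (initial).
  lb-2: +40 → 40 ≥ 40
  queue-1: +60 → 60 < 110
  queue-2: +90 → 90 < 120
  worker-1: +20 → 20 < 40
Round 2 — lb-2 pages on-call.
  cache-1: +80 → 80 ≥ 70
  edge-1: +45 → 45 < 110
  queue-1: +85 → 145 ≥ 110
  search-1: +75 → 75 < 100
Round 3 — cache-1, queue-1 page on-call.
  lb-1: +90 → 90 ≥ 30
  search-1: +15 → 90 < 100
Round 4 — lb-1 pages on-call.
  worker-1: +30 → 50 ≥ 40
Round 5 — worker-1 pages on-call.
  edge-1: +30 → 75 < 110
No further pages.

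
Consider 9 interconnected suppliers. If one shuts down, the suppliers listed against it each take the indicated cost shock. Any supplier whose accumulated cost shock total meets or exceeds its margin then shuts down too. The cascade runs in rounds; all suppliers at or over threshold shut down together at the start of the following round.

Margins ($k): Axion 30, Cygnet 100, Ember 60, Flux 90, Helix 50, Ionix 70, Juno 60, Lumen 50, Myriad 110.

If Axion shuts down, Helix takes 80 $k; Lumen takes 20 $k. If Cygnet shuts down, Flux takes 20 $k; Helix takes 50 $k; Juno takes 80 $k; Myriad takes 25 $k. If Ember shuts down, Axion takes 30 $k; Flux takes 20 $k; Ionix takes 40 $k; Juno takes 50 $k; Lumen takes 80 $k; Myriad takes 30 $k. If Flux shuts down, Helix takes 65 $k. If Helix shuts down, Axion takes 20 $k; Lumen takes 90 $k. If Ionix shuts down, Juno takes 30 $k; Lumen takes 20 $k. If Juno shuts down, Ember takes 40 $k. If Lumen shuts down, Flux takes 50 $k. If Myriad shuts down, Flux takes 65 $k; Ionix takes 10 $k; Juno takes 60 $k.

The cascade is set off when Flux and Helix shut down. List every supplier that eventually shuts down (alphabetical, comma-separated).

Round 1 — Flux, Helix shut down (initial).
  Axion: +20 → 20 < 30
  Lumen: +90 → 90 ≥ 50
Round 2 — Lumen shuts down.
No further shutdowns.

Flux, Helix, Lumen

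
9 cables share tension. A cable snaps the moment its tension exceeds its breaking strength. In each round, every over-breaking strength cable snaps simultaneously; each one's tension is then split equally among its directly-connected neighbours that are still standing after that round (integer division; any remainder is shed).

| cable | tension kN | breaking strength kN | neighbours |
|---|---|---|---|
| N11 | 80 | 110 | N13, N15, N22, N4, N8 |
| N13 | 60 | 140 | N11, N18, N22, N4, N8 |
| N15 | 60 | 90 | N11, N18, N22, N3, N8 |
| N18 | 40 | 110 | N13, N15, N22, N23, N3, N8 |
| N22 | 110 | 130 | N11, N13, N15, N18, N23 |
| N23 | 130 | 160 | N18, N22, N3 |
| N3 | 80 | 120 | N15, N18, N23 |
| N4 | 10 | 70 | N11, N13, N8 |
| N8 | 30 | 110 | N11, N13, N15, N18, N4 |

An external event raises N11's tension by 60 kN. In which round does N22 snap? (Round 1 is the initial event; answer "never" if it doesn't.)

Round 1 — N11 at 140 > 110. N11 snaps.
  N11 sheds 140 kN to N13, N15, N22, N4, N8: 28 each.
    N13: 60+28 = 88 ≤ 140
    N15: 60+28 = 88 ≤ 90
    N22: 110+28 = 138 > 130
    N4: 10+28 = 38 ≤ 70
    N8: 30+28 = 58 ≤ 110
Round 2 — N22 snaps.
  N22 sheds 138 kN to N13, N15, N18, N23: 34 each (2 lost).
    N13: 88+34 = 122 ≤ 140
    N15: 88+34 = 122 > 90
    N18: 40+34 = 74 ≤ 110
    N23: 130+34 = 164 > 160
Round 3 — N15, N23 snap.
  N15 sheds 122 kN to N18, N3, N8: 40 each (2 lost).
    N18: 74+40 = 114 > 110
    N3: 80+40 = 120 ≤ 120
    N8: 58+40 = 98 ≤ 110
  N23 sheds 164 kN to N18, N3: 82 each.
    N18: 114+82 = 196 > 110
    N3: 120+82 = 202 > 120
Round 4 — N18, N3 snap.
  N18 sheds 196 kN to N13, N8: 98 each.
    N13: 122+98 = 220 > 140
    N8: 98+98 = 196 > 110
  N3 sheds 202 kN: no online neighbours, lost.
Round 5 — N13, N8 snap.
  N13 sheds 220 kN to N4: 220 each.
    N4: 38+220 = 258 > 70
  N8 sheds 196 kN to N4: 196 each.
    N4: 258+196 = 454 > 70
Round 6 — N4 snaps.
  N4 sheds 454 kN: no online neighbours, lost.
No further breaks.

2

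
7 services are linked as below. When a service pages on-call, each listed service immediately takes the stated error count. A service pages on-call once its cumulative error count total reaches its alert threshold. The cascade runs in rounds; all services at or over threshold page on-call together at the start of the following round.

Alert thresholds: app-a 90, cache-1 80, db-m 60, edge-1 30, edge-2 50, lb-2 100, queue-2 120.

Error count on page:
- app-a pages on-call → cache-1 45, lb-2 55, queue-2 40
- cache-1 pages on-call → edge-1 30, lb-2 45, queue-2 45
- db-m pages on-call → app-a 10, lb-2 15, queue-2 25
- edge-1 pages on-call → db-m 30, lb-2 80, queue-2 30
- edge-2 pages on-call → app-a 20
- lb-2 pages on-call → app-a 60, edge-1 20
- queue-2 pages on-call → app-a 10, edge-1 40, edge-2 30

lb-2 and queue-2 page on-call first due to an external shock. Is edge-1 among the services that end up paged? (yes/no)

Round 1 — lb-2, queue-2 page on-call (initial).
  app-a: +60+10 → 70 < 90
  edge-1: +20+40 → 60 ≥ 30
  edge-2: +30 → 30 < 50
Round 2 — edge-1 pages on-call.
  db-m: +30 → 30 < 60
No further pages.

yes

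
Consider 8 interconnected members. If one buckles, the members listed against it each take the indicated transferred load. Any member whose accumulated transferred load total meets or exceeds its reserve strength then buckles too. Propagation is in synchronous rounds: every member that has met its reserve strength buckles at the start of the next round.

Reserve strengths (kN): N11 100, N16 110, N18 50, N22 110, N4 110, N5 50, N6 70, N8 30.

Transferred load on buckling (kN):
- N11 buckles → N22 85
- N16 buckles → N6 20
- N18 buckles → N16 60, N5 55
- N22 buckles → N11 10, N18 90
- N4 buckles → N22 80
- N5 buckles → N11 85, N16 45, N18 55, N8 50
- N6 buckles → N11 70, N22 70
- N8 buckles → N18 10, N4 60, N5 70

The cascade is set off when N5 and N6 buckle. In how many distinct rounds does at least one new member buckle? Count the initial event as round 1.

Round 1 — N5, N6 buckle (initial).
  N11: +85+70 → 155 ≥ 100
  N16: +45 → 45 < 110
  N18: +55 → 55 ≥ 50
  N22: +70 → 70 < 110
  N8: +50 → 50 ≥ 30
Round 2 — N11, N18, N8 buckle.
  N16: +60 → 105 < 110
  N22: +85 → 155 ≥ 110
  N4: +60 → 60 < 110
Round 3 — N22 buckles.
No further bucklings.

3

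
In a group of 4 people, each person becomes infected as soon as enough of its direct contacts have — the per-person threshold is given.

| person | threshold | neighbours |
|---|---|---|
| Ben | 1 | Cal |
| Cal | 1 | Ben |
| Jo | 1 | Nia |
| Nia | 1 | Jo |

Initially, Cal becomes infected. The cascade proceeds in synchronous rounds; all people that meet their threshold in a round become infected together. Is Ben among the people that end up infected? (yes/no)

yes

Round 1 — Cal becomes infected (initial).
Round 2 — checking thresholds:
  Ben: 1 of 1 neighbours ≥ 1, becomes infected.
Round 3 — no new infections; cascade stops.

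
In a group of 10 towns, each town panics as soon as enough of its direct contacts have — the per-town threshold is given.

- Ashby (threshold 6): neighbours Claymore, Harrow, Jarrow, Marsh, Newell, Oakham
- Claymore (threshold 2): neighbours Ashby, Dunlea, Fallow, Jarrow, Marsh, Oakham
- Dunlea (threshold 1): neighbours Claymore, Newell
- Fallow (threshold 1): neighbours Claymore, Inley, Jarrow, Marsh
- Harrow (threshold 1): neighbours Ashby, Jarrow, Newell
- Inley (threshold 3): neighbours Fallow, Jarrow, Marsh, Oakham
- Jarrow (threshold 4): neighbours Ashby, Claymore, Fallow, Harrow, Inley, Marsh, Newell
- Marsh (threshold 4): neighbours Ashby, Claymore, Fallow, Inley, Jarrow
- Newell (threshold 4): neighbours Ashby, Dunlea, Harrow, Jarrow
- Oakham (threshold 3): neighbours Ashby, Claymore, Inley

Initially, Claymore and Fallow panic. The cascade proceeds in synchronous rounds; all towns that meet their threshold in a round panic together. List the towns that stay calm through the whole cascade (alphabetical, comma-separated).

Ashby, Harrow, Inley, Jarrow, Marsh, Newell, Oakham

Round 1 — Claymore, Fallow panic (initial).
Round 2 — checking thresholds:
  Ashby: 1 of 6 neighbours < 6, holds.
  Dunlea: 1 of 2 neighbours ≥ 1, panics.
  Inley: 1 of 4 neighbours < 3, holds.
  Jarrow: 2 of 7 neighbours < 4, holds.
  Marsh: 2 of 5 neighbours < 4, holds.
  Oakham: 1 of 3 neighbours < 3, holds.
Round 3 — no new panics; cascade stops.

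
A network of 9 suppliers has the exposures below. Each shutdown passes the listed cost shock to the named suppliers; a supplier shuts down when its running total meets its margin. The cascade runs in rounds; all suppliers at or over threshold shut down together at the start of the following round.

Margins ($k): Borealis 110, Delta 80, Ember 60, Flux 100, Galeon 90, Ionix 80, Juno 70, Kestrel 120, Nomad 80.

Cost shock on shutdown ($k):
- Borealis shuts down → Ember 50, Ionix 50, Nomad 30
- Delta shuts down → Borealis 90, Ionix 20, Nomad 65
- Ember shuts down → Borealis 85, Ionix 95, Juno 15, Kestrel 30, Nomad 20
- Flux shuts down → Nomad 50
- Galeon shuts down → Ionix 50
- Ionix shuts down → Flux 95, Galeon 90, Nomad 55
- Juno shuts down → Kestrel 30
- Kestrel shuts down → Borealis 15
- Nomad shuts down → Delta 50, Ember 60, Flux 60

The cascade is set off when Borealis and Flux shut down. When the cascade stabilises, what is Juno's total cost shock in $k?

15

Round 1 — Borealis, Flux shut down (initial).
  Ember: +50 → 50 < 60
  Ionix: +50 → 50 < 80
  Nomad: +30+50 → 80 ≥ 80
Round 2 — Nomad shuts down.
  Delta: +50 → 50 < 80
  Ember: +60 → 110 ≥ 60
Round 3 — Ember shuts down.
  Ionix: +95 → 145 ≥ 80
  Juno: +15 → 15 < 70
  Kestrel: +30 → 30 < 120
Round 4 — Ionix shuts down.
  Galeon: +90 → 90 ≥ 90
Round 5 — Galeon shuts down.
No further shutdowns.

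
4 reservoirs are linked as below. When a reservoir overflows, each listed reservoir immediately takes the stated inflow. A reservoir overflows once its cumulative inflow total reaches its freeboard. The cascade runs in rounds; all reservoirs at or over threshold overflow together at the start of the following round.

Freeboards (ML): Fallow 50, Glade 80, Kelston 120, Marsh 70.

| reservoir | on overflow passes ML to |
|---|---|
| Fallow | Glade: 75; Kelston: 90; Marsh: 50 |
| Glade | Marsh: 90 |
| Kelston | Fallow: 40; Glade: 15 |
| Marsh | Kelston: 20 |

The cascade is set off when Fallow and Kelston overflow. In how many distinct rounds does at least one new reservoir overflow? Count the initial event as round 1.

3

Round 1 — Fallow, Kelston overflow (initial).
  Glade: +75+15 → 90 ≥ 80
  Marsh: +50 → 50 < 70
Round 2 — Glade overflows.
  Marsh: +90 → 140 ≥ 70
Round 3 — Marsh overflows.
No further overflows.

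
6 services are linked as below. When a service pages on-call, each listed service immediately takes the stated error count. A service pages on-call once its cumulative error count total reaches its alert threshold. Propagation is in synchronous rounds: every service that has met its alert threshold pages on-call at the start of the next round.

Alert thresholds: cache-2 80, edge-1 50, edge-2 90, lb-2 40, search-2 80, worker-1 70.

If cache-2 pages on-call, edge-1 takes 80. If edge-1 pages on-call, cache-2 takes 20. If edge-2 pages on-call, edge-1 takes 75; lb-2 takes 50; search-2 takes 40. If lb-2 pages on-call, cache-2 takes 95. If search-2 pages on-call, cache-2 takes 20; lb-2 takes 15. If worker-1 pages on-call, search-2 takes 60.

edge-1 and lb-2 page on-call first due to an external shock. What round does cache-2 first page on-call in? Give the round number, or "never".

Round 1 — edge-1, lb-2 page on-call (initial).
  cache-2: +20+95 → 115 ≥ 80
Round 2 — cache-2 pages on-call.
No further pages.

2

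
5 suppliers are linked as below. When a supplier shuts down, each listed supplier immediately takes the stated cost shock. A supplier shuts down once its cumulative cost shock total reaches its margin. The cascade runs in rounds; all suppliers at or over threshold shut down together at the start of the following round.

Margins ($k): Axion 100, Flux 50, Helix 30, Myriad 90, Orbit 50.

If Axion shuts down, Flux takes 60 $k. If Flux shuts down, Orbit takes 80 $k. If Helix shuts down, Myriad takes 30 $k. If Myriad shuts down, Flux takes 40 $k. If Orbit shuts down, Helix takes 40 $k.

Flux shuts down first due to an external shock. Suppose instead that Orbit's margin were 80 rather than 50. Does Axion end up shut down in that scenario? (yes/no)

no

With Orbit's margin at 80:
Round 1 — Flux shuts down (initial).
  Orbit: +80 → 80 ≥ 80
Round 2 — Orbit shuts down.
  Helix: +40 → 40 ≥ 30
Round 3 — Helix shuts down.
  Myriad: +30 → 30 < 90
No further shutdowns.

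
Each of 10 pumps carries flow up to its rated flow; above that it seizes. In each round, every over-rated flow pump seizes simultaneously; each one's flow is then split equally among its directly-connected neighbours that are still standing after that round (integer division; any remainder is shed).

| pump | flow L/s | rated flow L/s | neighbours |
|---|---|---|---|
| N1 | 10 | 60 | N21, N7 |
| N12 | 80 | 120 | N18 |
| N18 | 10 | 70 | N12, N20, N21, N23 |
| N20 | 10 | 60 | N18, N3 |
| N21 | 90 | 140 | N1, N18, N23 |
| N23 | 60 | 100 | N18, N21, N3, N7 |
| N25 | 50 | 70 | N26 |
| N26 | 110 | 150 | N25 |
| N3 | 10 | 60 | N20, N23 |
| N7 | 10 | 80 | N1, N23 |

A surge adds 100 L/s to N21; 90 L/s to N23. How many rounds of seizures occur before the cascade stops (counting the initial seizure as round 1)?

Round 1 — N21 at 190 > 140; N23 at 150 > 100. N21, N23 seize.
  N21 sheds 190 L/s to N1, N18: 95 each.
    N1: 10+95 = 105 > 60
    N18: 10+95 = 105 > 70
  N23 sheds 150 L/s to N18, N3, N7: 50 each.
    N18: 105+50 = 155 > 70
    N3: 10+50 = 60 ≤ 60
    N7: 10+50 = 60 ≤ 80
Round 2 — N1, N18 seize.
  N1 sheds 105 L/s to N7: 105 each.
    N7: 60+105 = 165 > 80
  N18 sheds 155 L/s to N12, N20: 77 each (1 lost).
    N12: 80+77 = 157 > 120
    N20: 10+77 = 87 > 60
Round 3 — N12, N20, N7 seize.
  N12 sheds 157 L/s: no online neighbours, lost.
  N20 sheds 87 L/s to N3: 87 each.
    N3: 60+87 = 147 > 60
  N7 sheds 165 L/s: no online neighbours, lost.
Round 4 — N3 seizes.
  N3 sheds 147 L/s: no online neighbours, lost.
No further seizures.

4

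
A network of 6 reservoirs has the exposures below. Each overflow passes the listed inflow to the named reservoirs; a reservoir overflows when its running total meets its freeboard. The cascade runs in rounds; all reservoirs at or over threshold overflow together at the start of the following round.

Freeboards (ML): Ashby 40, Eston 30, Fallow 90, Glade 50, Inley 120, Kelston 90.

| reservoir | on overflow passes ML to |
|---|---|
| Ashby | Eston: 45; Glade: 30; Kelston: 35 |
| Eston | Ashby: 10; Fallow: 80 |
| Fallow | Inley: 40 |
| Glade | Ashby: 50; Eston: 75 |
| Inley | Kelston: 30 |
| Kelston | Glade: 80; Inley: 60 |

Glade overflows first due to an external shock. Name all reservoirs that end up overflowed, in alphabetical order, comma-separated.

Round 1 — Glade overflows (initial).
  Ashby: +50 → 50 ≥ 40
  Eston: +75 → 75 ≥ 30
Round 2 — Ashby, Eston overflow.
  Fallow: +80 → 80 < 90
  Kelston: +35 → 35 < 90
No further overflows.

Ashby, Eston, Glade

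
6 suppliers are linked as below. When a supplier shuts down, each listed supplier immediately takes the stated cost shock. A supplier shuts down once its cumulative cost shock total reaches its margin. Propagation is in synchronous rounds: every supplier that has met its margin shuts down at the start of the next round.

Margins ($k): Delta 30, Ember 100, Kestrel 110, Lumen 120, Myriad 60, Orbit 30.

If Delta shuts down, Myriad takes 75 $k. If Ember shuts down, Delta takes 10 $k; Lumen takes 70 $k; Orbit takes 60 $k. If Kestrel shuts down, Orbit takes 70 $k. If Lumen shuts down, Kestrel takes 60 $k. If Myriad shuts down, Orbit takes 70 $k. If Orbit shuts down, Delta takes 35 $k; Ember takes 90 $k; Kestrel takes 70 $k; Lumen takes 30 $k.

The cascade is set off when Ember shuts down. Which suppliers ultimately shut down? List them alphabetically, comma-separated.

Delta, Ember, Myriad, Orbit

Round 1 — Ember shuts down (initial).
  Delta: +10 → 10 < 30
  Lumen: +70 → 70 < 120
  Orbit: +60 → 60 ≥ 30
Round 2 — Orbit shuts down.
  Delta: +35 → 45 ≥ 30
  Kestrel: +70 → 70 < 110
  Lumen: +30 → 100 < 120
Round 3 — Delta shuts down.
  Myriad: +75 → 75 ≥ 60
Round 4 — Myriad shuts down.
No further shutdowns.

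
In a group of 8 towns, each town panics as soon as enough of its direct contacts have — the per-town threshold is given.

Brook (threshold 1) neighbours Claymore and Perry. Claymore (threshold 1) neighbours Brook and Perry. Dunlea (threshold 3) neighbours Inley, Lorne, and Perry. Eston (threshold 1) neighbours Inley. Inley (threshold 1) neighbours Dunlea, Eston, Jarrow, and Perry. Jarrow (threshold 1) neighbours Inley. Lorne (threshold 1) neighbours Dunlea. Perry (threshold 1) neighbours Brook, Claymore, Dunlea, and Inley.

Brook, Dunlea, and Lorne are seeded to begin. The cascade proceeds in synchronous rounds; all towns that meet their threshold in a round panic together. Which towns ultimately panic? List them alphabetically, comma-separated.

Brook, Claymore, Dunlea, Eston, Inley, Jarrow, Lorne, Perry

Round 1 — Brook, Dunlea, Lorne panic (initial).
Round 2 — checking thresholds:
  Claymore: 1 of 2 neighbours ≥ 1, panics.
  Inley: 1 of 4 neighbours ≥ 1, panics.
  Perry: 2 of 4 neighbours ≥ 1, panics.
Round 3 — checking thresholds:
  Eston: 1 of 1 neighbours ≥ 1, panics.
  Jarrow: 1 of 1 neighbours ≥ 1, panics.
Round 4 — no new panics; cascade stops.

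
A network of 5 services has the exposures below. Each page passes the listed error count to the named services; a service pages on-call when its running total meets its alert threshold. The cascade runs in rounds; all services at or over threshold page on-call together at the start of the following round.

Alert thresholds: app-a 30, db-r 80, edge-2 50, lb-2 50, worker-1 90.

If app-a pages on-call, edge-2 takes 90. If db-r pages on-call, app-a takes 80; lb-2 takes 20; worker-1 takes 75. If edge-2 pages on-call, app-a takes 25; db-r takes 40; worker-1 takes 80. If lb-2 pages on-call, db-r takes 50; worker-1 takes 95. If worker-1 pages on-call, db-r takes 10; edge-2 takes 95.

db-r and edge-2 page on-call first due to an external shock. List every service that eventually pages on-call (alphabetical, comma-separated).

app-a, db-r, edge-2, worker-1

Round 1 — db-r, edge-2 page on-call (initial).
  app-a: +80+25 → 105 ≥ 30
  lb-2: +20 → 20 < 50
  worker-1: +75+80 → 155 ≥ 90
Round 2 — app-a, worker-1 page on-call.
No further pages.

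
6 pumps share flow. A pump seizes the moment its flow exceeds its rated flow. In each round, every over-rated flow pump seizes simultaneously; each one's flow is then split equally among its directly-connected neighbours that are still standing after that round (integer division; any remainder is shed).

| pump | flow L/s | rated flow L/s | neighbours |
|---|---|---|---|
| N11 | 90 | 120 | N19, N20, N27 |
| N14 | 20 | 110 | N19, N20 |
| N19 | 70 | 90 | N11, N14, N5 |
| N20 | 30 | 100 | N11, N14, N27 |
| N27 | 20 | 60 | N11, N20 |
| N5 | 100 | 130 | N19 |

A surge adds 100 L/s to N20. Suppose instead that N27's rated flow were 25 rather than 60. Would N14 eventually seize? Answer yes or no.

yes

With N27's rated flow at 25:
Round 1 — N20 at 130 > 100. N20 seizes.
  N20 sheds 130 L/s to N11, N14, N27: 43 each (1 lost).
    N11: 90+43 = 133 > 120
    N14: 20+43 = 63 ≤ 110
    N27: 20+43 = 63 > 25
Round 2 — N11, N27 seize.
  N11 sheds 133 L/s to N19: 133 each.
    N19: 70+133 = 203 > 90
  N27 sheds 63 L/s: no online neighbours, lost.
Round 3 — N19 seizes.
  N19 sheds 203 L/s to N14, N5: 101 each (1 lost).
    N14: 63+101 = 164 > 110
    N5: 100+101 = 201 > 130
Round 4 — N14, N5 seize.
  N14 sheds 164 L/s: no online neighbours, lost.
  N5 sheds 201 L/s: no online neighbours, lost.
No further seizures.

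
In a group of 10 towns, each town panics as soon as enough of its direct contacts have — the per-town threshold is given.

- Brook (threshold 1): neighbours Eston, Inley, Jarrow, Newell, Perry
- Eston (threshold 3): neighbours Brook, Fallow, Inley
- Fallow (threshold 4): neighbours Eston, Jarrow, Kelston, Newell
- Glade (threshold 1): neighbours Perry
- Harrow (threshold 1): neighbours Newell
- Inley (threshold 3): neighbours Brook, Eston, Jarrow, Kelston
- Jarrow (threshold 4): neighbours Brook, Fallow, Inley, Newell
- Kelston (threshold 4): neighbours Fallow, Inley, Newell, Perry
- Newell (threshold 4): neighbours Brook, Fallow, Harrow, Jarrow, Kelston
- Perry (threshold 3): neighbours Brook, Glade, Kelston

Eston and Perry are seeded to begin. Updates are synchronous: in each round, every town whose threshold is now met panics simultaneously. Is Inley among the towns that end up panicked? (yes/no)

no

Round 1 — Eston, Perry panic (initial).
Round 2 — checking thresholds:
  Brook: 2 of 5 neighbours ≥ 1, panics.
  Fallow: 1 of 4 neighbours < 4, not yet.
  Glade: 1 of 1 neighbours ≥ 1, panics.
  Inley: 1 of 4 neighbours < 3, not yet.
  Kelston: 1 of 4 neighbours < 4, not yet.
Round 3 — no new panics; cascade stops.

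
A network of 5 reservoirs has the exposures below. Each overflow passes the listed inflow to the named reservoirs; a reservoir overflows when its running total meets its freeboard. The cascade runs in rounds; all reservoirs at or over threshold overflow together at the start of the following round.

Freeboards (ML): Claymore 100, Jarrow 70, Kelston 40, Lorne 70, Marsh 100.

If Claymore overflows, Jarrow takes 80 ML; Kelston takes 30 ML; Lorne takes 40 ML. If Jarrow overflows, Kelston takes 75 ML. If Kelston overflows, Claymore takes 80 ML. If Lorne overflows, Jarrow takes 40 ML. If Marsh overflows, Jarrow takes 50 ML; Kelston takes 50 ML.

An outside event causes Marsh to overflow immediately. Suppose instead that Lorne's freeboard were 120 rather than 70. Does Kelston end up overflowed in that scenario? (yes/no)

With Lorne's freeboard at 120:
Round 1 — Marsh overflows (initial).
  Jarrow: +50 → 50 < 70
  Kelston: +50 → 50 ≥ 40
Round 2 — Kelston overflows.
  Claymore: +80 → 80 < 100
No further overflows.

yes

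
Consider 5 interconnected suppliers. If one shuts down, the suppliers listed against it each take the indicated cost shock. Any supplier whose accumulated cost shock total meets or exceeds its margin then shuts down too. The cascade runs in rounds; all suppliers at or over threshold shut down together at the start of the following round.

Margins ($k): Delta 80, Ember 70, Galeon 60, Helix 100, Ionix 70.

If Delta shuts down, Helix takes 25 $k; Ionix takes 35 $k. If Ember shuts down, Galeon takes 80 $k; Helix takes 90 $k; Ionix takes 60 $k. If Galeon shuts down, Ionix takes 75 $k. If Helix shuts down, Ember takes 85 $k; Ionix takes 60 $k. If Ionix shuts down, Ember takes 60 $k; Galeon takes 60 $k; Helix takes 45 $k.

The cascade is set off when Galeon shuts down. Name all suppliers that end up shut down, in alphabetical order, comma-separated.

Round 1 — Galeon shuts down (initial).
  Ionix: +75 → 75 ≥ 70
Round 2 — Ionix shuts down.
  Ember: +60 → 60 < 70
  Helix: +45 → 45 < 100
No further shutdowns.

Galeon, Ionix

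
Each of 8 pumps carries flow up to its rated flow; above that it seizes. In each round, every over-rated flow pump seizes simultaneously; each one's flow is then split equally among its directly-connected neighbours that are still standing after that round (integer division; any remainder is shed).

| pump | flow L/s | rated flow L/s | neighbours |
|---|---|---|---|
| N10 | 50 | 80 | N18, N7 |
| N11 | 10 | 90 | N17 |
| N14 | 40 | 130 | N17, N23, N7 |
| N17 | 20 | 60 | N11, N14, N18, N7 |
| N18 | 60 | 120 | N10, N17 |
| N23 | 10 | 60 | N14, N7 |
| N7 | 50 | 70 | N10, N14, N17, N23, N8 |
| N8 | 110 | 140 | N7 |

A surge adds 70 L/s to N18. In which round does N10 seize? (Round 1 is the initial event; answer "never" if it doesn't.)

2

Round 1 — N18 at 130 > 120. N18 seizes.
  N18 sheds 130 L/s to N10, N17: 65 each.
    N10: 50+65 = 115 > 80
    N17: 20+65 = 85 > 60
Round 2 — N10, N17 seize.
  N10 sheds 115 L/s to N7: 115 each.
    N7: 50+115 = 165 > 70
  N17 sheds 85 L/s to N11, N14, N7: 28 each (1 lost).
    N11: 10+28 = 38 ≤ 90
    N14: 40+28 = 68 ≤ 130
    N7: 165+28 = 193 > 70
Round 3 — N7 seizes.
  N7 sheds 193 L/s to N14, N23, N8: 64 each (1 lost).
    N14: 68+64 = 132 > 130
    N23: 10+64 = 74 > 60
    N8: 110+64 = 174 > 140
Round 4 — N14, N23, N8 seize.
  N14 sheds 132 L/s: no online neighbours, lost.
  N23 sheds 74 L/s: no online neighbours, lost.
  N8 sheds 174 L/s: no online neighbours, lost.
No further seizures.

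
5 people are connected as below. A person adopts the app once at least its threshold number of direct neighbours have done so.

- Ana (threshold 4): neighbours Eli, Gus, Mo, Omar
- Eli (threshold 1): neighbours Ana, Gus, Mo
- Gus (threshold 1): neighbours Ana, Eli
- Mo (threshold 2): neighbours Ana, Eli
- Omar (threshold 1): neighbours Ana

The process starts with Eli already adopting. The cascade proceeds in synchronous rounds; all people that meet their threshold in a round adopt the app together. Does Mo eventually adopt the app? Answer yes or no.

no

Round 1 — Eli adopts the app (initial).
Round 2 — checking thresholds:
  Ana: 1 of 4 neighbours < 4, not yet.
  Gus: 1 of 2 neighbours ≥ 1, adopts the app.
  Mo: 1 of 2 neighbours < 2, not yet.
Round 3 — no new adoptions; cascade stops.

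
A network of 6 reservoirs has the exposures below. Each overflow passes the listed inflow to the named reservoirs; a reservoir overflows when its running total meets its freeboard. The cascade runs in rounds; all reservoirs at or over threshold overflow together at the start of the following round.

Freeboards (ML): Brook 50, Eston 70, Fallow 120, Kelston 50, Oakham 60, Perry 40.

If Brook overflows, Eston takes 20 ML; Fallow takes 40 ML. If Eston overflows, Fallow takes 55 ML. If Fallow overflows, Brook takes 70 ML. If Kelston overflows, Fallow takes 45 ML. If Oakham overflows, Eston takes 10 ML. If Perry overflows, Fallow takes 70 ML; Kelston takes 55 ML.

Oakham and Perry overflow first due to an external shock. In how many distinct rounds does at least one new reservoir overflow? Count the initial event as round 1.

2

Round 1 — Oakham, Perry overflow (initial).
  Eston: +10 → 10 < 70
  Fallow: +70 → 70 < 120
  Kelston: +55 → 55 ≥ 50
Round 2 — Kelston overflows.
  Fallow: +45 → 115 < 120
No further overflows.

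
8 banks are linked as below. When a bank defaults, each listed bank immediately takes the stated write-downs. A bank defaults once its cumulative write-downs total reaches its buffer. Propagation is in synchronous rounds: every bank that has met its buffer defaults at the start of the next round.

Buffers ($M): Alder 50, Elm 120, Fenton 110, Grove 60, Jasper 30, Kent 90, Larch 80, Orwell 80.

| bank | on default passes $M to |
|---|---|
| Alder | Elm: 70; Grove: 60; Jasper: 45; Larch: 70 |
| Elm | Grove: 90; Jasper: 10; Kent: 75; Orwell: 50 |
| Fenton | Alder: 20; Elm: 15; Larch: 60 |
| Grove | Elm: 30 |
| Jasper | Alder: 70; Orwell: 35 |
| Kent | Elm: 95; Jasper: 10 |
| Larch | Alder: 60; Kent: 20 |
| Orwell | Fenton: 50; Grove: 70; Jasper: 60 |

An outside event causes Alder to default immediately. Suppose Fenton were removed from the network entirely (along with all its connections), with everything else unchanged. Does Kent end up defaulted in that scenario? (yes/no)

no

With Fenton removed:
Round 1 — Alder defaults (initial).
  Elm: +70 → 70 < 120
  Grove: +60 → 60 ≥ 60
  Jasper: +45 → 45 ≥ 30
  Larch: +70 → 70 < 80
Round 2 — Grove, Jasper default.
  Elm: +30 → 100 < 120
  Orwell: +35 → 35 < 80
No further defaults.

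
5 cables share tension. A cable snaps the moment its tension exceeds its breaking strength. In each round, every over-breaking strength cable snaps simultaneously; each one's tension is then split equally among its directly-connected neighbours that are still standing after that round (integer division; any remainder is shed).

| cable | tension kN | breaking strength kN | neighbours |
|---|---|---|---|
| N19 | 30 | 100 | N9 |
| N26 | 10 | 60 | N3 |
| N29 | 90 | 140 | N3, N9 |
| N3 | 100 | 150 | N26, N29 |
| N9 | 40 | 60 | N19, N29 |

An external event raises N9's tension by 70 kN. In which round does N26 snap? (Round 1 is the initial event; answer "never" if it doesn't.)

Round 1 — N9 at 110 > 60. N9 snaps.
  N9 sheds 110 kN to N19, N29: 55 each.
    N19: 30+55 = 85 ≤ 100
    N29: 90+55 = 145 > 140
Round 2 — N29 snaps.
  N29 sheds 145 kN to N3: 145 each.
    N3: 100+145 = 245 > 150
Round 3 — N3 snaps.
  N3 sheds 245 kN to N26: 245 each.
    N26: 10+245 = 255 > 60
Round 4 — N26 snaps.
  N26 sheds 255 kN: no online neighbours, lost.
No further breaks.

4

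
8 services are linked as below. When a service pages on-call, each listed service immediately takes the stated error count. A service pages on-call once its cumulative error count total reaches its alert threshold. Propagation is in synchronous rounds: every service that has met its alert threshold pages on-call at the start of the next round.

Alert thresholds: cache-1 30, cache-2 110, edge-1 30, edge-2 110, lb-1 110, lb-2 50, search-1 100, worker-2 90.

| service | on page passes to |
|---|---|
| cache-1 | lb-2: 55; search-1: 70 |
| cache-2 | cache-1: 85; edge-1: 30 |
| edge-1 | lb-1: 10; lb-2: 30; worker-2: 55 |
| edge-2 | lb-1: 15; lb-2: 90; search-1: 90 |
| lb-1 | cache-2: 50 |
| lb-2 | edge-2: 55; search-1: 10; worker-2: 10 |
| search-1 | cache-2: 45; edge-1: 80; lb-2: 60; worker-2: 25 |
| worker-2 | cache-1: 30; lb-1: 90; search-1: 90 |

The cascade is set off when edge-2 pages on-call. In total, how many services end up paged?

Round 1 — edge-2 pages on-call (initial).
  lb-1: +15 → 15 < 110
  lb-2: +90 → 90 ≥ 50
  search-1: +90 → 90 < 100
Round 2 — lb-2 pages on-call.
  search-1: +10 → 100 ≥ 100
  worker-2: +10 → 10 < 90
Round 3 — search-1 pages on-call.
  cache-2: +45 → 45 < 110
  edge-1: +80 → 80 ≥ 30
  worker-2: +25 → 35 < 90
Round 4 — edge-1 pages on-call.
  lb-1: +10 → 25 < 110
  worker-2: +55 → 90 ≥ 90
Round 5 — worker-2 pages on-call.
  cache-1: +30 → 30 ≥ 30
  lb-1: +90 → 115 ≥ 110
Round 6 — cache-1, lb-1 page on-call.
  cache-2: +50 → 95 < 110
No further pages.

7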